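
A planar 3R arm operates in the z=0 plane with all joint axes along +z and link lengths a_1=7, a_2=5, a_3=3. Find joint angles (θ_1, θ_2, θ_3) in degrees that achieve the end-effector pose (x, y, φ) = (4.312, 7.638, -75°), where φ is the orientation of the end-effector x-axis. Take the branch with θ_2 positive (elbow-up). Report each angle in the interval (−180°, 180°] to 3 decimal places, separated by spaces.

52.901 44.994 -172.895

wrist centre = target − a_3·(cos φ, sin φ) = (3.5355, 10.5358)
cos θ_2 = (123.5027−7²−5²)/(2·7·5) = 0.7072; θ_2 = 44.9940° (elbow-up)
β = atan2(10.5358,3.5355) = 71.4495°; ψ = atan2(3.5352,10.5359) = 18.5484°
θ_1 = β − ψ = 52.9011°
θ_3 = φ − θ_1 − θ_2 = -172.8951° (wrapped to (-180°,180°])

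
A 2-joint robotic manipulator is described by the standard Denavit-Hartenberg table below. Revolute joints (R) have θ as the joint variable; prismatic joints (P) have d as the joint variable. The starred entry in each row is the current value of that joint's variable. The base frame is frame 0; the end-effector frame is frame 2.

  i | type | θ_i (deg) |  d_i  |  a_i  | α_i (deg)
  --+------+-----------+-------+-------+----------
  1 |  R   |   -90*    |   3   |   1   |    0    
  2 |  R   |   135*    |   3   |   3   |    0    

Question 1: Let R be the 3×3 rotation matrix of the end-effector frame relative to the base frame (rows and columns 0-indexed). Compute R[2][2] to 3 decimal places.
End-effector z-axis (col 2 of R) = (0.0000,0.0000,1.0000)
R[2][2] = 1.0000

1.000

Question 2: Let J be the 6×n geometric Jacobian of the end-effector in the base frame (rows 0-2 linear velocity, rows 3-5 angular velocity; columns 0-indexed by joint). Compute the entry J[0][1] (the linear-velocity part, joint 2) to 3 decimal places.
axis z_1 = (0.0000,0.0000,1.0000); lever o_n−o_1 = (2.1213,2.1213,3.0000)
cross product → J_v[:, 1] = (-2.1213,2.1213,0.0000)
J_ω[:, 1] = z_1
entry J[0][1] = -2.1213

-2.121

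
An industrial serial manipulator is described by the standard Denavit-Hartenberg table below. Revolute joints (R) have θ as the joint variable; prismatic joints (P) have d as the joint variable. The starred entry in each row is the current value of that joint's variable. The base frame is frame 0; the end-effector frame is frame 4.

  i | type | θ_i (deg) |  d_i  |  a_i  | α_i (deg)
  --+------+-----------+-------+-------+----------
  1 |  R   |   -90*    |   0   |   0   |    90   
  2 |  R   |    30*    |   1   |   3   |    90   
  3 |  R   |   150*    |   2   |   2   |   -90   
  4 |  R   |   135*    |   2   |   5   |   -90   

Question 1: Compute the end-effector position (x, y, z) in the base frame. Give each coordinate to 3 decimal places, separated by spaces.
after link 1: o_1 = (0.0000, 0.0000, 0.0000)
after link 2: o_2 = (-1.0000, -2.5981, 1.5000)
after link 3: o_3 = (-2.0000, -2.0981, -1.0981)
after link 4: o_4 = (1.4998, -2.1159, 2.9947)

1.500 -2.116 2.995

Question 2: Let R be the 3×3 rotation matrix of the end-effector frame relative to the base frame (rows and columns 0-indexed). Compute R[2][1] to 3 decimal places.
End-effector y-axis (col 1 of R) = (-0.8660,-0.4330,0.2500)
R[2][1] = 0.2500

0.250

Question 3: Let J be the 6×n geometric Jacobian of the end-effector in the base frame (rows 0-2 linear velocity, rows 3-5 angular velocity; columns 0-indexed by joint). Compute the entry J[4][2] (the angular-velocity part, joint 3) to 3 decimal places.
axis z_2 = (-0.0000,-0.5000,-0.8660); lever o_n−o_2 = (2.4998,0.4821,1.4947)
cross product → J_v[:, 2] = (-0.3298,-2.1649,1.2499)
J_ω[:, 2] = z_2
entry J[4][2] = -0.5000

-0.500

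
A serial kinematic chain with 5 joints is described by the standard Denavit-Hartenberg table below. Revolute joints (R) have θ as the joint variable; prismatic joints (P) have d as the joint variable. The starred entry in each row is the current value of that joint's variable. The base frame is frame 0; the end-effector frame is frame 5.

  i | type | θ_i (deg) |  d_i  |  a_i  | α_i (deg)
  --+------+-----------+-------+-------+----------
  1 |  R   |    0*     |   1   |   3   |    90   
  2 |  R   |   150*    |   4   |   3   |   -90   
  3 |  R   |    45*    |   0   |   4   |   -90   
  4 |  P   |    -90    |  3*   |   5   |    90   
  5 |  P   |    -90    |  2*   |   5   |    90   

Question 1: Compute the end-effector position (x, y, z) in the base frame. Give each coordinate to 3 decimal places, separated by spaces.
-4.548 -4.000 -0.416

after link 1: o_1 = (3.0000, 0.0000, 1.0000)
after link 2: o_2 = (0.4019, -4.0000, 2.5000)
after link 3: o_3 = (-2.0476, -1.1716, 3.9142)
after link 4: o_4 = (-2.7104, 0.9497, -1.4766)
after link 5: o_5 = (-4.5476, -4.0000, -0.4159)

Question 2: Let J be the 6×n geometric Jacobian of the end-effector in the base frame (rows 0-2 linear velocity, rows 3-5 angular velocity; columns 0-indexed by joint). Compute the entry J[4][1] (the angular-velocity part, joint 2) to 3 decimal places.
axis z_1 = (0.0000,-1.0000,0.0000); lever o_n−o_1 = (-7.5476,-4.0000,-1.4159)
cross product → J_v[:, 1] = (1.4159,-0.0000,-7.5476)
J_ω[:, 1] = z_1
entry J[4][1] = -1.0000

-1.000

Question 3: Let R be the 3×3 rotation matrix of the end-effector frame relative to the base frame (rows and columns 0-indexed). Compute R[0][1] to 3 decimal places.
End-effector y-axis (col 1 of R) = (0.6124,-0.7071,-0.3536)
R[0][1] = 0.6124

0.612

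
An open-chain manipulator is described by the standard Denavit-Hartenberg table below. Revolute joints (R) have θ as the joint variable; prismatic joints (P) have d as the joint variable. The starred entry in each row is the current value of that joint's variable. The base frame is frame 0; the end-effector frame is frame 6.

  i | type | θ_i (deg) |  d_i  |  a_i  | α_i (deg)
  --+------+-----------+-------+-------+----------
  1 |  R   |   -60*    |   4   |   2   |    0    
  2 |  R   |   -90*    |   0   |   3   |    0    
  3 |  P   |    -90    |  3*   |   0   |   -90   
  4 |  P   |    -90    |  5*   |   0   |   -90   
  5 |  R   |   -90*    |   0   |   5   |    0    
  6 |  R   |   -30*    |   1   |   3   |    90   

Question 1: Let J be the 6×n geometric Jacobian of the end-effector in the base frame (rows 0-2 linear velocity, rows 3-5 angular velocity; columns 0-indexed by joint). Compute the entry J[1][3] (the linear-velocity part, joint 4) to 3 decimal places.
prismatic axis z_3 = (-0.8660,-0.5000,0.0000)
J_v[:, 3] = z_3; J_ω[:, 3] = (0,0,0)
entry J[1][3] = -0.5000

-0.500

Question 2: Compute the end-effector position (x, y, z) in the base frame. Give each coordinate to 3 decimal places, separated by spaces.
after link 1: o_1 = (1.0000, -1.7321, 4.0000)
after link 2: o_2 = (-1.5981, -3.2321, 4.0000)
after link 3: o_3 = (-1.5981, -3.2321, 7.0000)
after link 4: o_4 = (-5.9282, -5.7321, 7.0000)
after link 5: o_5 = (-10.2583, -8.2321, 7.0000)
after link 6: o_6 = (-13.0083, -8.6651, 5.5000)

-13.008 -8.665 5.500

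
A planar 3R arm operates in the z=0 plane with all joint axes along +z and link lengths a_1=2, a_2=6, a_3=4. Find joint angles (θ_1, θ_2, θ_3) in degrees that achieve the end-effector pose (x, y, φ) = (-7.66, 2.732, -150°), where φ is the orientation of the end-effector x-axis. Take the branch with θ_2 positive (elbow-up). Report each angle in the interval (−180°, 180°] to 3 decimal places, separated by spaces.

wrist centre = target − a_3·(cos φ, sin φ) = (-4.1959, 4.7320)
cos θ_2 = (39.9974−2²−6²)/(2·2·6) = -0.0001; θ_2 = 90.0062° (elbow-up)
β = atan2(4.7320,-4.1959) = 131.5636°; ψ = atan2(6.0000,1.9993) = 71.5707°
θ_1 = β − ψ = 59.9930°
θ_3 = φ − θ_1 − θ_2 = 60.0008° (wrapped to (-180°,180°])

59.993 90.006 60.001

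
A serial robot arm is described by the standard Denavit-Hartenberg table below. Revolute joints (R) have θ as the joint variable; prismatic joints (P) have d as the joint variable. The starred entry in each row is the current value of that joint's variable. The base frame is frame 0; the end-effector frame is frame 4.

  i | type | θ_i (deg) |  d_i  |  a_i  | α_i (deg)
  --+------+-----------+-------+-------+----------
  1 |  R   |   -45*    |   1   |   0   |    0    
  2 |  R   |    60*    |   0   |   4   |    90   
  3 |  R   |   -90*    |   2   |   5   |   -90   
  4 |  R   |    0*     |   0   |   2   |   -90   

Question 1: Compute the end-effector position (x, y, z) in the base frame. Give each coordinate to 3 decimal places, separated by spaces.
4.381 -0.897 -6.000

after link 1: o_1 = (0.0000, 0.0000, 1.0000)
after link 2: o_2 = (3.8637, 1.0353, 1.0000)
after link 3: o_3 = (4.3813, -0.8966, -4.0000)
after link 4: o_4 = (4.3813, -0.8966, -6.0000)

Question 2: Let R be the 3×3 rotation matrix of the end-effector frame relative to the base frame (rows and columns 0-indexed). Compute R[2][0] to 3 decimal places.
End-effector x-axis (col 0 of R) = (0.0000,-0.0000,-1.0000)
R[2][0] = -1.0000

-1.000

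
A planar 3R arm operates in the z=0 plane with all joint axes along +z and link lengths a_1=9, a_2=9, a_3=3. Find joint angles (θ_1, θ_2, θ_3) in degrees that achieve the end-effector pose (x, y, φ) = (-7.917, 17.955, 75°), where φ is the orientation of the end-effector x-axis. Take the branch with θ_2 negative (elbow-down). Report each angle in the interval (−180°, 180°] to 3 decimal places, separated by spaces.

wrist centre = target − a_3·(cos φ, sin φ) = (-8.6935, 15.0572)
cos θ_2 = (302.2961−9²−9²)/(2·9·9) = 0.8660; θ_2 = -30.0000° (elbow-down)
β = atan2(15.0572,-8.6935) = 120.0005°; ψ = atan2(-4.5000,16.7942) = -15.0000°
θ_1 = β − ψ = 135.0005°
θ_3 = φ − θ_1 − θ_2 = -30.0005° (wrapped to (-180°,180°])

135.000 -30.000 -30.000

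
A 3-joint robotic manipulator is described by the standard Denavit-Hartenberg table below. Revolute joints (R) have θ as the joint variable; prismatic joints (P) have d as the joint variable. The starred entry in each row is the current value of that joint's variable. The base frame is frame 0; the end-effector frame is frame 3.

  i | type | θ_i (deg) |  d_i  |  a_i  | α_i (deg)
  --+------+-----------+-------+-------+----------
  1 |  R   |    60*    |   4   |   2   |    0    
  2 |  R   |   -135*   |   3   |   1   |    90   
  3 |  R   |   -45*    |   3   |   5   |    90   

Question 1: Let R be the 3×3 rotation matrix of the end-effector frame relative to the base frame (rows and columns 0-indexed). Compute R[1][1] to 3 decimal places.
End-effector y-axis (col 1 of R) = (-0.9659,-0.2588,0.0000)
R[1][1] = -0.2588

-0.259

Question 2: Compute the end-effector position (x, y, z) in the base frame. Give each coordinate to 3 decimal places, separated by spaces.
-0.724 -3.425 3.464

after link 1: o_1 = (1.0000, 1.7321, 4.0000)
after link 2: o_2 = (1.2588, 0.7661, 7.0000)
after link 3: o_3 = (-0.7239, -3.4254, 3.4645)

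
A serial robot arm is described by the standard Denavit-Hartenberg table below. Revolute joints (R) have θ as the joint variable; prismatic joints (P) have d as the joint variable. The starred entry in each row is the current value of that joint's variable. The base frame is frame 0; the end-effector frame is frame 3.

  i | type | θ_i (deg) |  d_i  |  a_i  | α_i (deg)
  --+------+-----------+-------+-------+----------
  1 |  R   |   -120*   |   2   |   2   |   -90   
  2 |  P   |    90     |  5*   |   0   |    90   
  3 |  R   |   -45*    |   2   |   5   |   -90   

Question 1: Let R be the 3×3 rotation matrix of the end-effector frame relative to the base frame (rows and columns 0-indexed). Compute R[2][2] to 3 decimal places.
-0.707

End-effector z-axis (col 2 of R) = (0.6124,-0.3536,-0.7071)
R[2][2] = -0.7071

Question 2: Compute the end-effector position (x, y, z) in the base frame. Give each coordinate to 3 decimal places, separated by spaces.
-0.732 -4.196 -1.536

after link 1: o_1 = (-1.0000, -1.7321, 2.0000)
after link 2: o_2 = (3.3301, -4.2321, 2.0000)
after link 3: o_3 = (-0.7317, -4.1963, -1.5355)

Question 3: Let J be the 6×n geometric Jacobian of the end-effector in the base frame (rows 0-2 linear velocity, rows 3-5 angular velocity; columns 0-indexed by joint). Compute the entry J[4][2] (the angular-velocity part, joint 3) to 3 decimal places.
axis z_2 = (-0.5000,-0.8660,0.0000); lever o_n−o_2 = (-4.0619,0.0357,-3.5355)
cross product → J_v[:, 2] = (3.0619,-1.7678,-3.5355)
J_ω[:, 2] = z_2
entry J[4][2] = -0.8660

-0.866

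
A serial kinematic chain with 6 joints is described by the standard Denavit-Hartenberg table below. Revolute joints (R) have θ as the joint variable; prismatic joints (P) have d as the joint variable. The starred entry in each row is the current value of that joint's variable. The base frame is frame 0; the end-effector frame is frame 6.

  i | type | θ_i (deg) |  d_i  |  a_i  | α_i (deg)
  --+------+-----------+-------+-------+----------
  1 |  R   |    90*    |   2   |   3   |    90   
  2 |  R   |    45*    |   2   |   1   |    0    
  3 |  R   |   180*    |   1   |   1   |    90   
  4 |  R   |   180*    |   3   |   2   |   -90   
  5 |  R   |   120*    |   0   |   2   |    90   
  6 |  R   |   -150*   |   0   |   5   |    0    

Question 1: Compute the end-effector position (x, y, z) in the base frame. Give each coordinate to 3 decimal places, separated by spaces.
5.500 1.690 7.786

after link 1: o_1 = (0.0000, 3.0000, 2.0000)
after link 2: o_2 = (2.0000, 3.7071, 2.7071)
after link 3: o_3 = (3.0000, 3.0000, 2.0000)
after link 4: o_4 = (3.0000, 2.2929, 5.5355)
after link 5: o_5 = (3.0000, 2.8105, 3.6037)
after link 6: o_6 = (5.5000, 1.6898, 7.7863)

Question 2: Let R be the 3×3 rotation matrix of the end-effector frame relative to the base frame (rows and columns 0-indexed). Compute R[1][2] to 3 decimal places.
0.966

End-effector z-axis (col 2 of R) = (0.0000,0.9659,0.2588)
R[1][2] = 0.9659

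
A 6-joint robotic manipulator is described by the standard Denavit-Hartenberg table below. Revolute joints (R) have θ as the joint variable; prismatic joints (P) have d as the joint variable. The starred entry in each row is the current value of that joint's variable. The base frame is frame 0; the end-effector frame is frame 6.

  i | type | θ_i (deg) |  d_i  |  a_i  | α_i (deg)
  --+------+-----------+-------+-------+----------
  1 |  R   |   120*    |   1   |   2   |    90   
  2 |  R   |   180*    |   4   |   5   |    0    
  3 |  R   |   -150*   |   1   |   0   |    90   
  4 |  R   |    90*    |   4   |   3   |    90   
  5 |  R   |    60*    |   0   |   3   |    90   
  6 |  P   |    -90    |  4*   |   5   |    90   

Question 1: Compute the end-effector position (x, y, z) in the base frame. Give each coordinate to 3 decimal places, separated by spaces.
after link 1: o_1 = (-1.0000, 1.7321, 1.0000)
after link 2: o_2 = (4.9641, -0.5981, 1.0000)
after link 3: o_3 = (5.8301, -0.0981, 1.0000)
after link 4: o_4 = (7.4282, 3.1340, -2.4641)
after link 5: o_5 = (8.0777, 5.0090, -4.7141)
after link 6: o_6 = (13.7428, 2.1250, -5.4821)

13.743 2.125 -5.482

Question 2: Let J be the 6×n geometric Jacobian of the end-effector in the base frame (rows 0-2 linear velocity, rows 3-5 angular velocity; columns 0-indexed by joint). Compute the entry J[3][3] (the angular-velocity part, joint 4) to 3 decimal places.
axis z_3 = (-0.2500,0.4330,-0.8660); lever o_n−o_3 = (7.9127,2.2231,-6.4821)
cross product → J_v[:, 3] = (-0.8816,-8.4731,-3.9821)
J_ω[:, 3] = z_3
entry J[3][3] = -0.2500

-0.250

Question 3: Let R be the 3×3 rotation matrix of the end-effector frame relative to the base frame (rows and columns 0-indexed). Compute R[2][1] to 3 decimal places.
0.433

End-effector y-axis (col 1 of R) = (0.8750,0.2165,0.4330)
R[2][1] = 0.4330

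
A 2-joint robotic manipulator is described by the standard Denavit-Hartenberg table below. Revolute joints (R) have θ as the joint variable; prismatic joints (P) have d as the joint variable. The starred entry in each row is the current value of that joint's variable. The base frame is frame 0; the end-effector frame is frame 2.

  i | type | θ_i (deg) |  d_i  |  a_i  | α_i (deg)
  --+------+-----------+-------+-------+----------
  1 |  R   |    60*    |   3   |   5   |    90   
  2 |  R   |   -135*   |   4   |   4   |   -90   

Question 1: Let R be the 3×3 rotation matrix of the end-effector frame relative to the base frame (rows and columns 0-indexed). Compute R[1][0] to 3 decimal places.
End-effector x-axis (col 0 of R) = (-0.3536,-0.6124,-0.7071)
R[1][0] = -0.6124

-0.612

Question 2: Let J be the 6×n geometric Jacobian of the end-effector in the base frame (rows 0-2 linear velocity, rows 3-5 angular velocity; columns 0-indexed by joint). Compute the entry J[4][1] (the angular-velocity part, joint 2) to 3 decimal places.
axis z_1 = (0.8660,-0.5000,0.0000); lever o_n−o_1 = (2.0499,-4.4495,-2.8284)
cross product → J_v[:, 1] = (1.4142,2.4495,-2.8284)
J_ω[:, 1] = z_1
entry J[4][1] = -0.5000

-0.500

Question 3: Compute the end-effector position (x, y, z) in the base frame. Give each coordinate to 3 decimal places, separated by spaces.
after link 1: o_1 = (2.5000, 4.3301, 3.0000)
after link 2: o_2 = (4.5499, -0.1194, 0.1716)

4.550 -0.119 0.172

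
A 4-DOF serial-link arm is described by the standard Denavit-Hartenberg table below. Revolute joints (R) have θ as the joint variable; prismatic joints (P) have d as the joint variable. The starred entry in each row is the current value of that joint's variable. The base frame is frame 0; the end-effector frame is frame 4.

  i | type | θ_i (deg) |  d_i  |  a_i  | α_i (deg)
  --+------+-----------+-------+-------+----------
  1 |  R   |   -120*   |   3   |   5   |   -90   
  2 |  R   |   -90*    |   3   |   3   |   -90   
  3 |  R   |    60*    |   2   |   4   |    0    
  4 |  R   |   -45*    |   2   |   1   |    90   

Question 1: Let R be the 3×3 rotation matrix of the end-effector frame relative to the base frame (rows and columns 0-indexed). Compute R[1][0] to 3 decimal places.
0.129

End-effector x-axis (col 0 of R) = (-0.2241,0.1294,0.9659)
R[1][0] = 0.1294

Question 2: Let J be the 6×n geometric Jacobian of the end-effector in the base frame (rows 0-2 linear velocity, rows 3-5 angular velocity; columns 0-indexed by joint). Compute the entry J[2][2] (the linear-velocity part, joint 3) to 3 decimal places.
-3.723

axis z_2 = (-0.5000,-0.8660,-0.0000); lever o_n−o_2 = (-5.2241,-1.6026,2.9659)
cross product → J_v[:, 2] = (-2.5686,1.4830,-3.7229)
J_ω[:, 2] = z_2
entry J[2][2] = -3.7229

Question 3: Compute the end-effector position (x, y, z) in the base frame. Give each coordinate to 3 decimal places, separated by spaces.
-5.126 -7.433 8.966

after link 1: o_1 = (-2.5000, -4.3301, 3.0000)
after link 2: o_2 = (0.0981, -5.8301, 6.0000)
after link 3: o_3 = (-3.9019, -5.8301, 8.0000)
after link 4: o_4 = (-5.1261, -7.4328, 8.9659)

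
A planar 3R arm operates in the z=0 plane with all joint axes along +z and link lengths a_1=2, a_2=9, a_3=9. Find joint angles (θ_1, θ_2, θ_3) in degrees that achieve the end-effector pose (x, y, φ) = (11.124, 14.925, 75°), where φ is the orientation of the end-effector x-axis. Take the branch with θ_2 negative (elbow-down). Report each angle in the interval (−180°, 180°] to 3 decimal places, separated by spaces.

wrist centre = target − a_3·(cos φ, sin φ) = (8.7946, 6.2317)
cos θ_2 = (116.1792−2²−9²)/(2·2·9) = 0.8661; θ_2 = -29.9928° (elbow-down)
β = atan2(6.2317,8.7946) = 35.3205°; ψ = atan2(-4.4990,9.7948) = -24.6706°
θ_1 = β − ψ = 59.9911°
θ_3 = φ − θ_1 − θ_2 = 45.0017° (wrapped to (-180°,180°])

59.991 -29.993 45.002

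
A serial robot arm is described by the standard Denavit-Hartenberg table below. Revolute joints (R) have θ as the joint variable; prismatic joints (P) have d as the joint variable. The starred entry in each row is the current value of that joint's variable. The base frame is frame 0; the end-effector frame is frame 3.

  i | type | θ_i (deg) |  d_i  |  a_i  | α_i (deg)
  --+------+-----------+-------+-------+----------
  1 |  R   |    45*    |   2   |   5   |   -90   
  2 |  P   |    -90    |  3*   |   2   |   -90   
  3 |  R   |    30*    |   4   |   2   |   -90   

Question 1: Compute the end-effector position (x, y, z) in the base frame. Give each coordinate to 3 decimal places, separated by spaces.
after link 1: o_1 = (3.5355, 3.5355, 2.0000)
after link 2: o_2 = (1.4142, 5.6569, 4.0000)
after link 3: o_3 = (4.9497, 7.7782, 5.7321)

4.950 7.778 5.732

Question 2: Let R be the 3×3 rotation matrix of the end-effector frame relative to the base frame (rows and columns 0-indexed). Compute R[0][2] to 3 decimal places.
0.612

End-effector z-axis (col 2 of R) = (0.6124,-0.6124,-0.5000)
R[0][2] = 0.6124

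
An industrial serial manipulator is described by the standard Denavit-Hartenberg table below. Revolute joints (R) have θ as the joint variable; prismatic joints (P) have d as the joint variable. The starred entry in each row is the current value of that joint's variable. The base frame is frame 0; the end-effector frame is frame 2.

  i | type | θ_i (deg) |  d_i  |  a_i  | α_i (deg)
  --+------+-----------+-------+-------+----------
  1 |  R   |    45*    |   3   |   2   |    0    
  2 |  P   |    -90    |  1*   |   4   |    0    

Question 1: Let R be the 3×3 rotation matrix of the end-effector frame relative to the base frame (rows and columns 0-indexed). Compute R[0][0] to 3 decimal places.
End-effector x-axis (col 0 of R) = (0.7071,-0.7071,0.0000)
R[0][0] = 0.7071

0.707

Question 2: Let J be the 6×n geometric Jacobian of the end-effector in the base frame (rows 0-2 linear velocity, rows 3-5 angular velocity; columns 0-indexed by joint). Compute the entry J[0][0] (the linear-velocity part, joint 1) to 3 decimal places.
axis z_0 = ẑ; lever o_n−o_0 = (4.2426,-1.4142,4.0000)
cross product → J_v[:, 0] = (1.4142,4.2426,-0.0000)
J_ω[:, 0] = z_0
entry J[0][0] = 1.4142

1.414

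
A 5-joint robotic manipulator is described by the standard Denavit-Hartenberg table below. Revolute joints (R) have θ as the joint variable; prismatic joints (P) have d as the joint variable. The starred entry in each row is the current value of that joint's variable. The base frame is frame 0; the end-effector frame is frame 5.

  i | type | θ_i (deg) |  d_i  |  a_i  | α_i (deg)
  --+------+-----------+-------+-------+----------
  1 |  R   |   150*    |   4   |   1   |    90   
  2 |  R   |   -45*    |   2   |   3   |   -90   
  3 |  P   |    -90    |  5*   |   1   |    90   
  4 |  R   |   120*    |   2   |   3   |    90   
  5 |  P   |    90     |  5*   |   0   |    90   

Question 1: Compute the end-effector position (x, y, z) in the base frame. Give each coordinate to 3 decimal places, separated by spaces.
-4.747 9.473 10.433

after link 1: o_1 = (-0.8660, 0.5000, 4.0000)
after link 2: o_2 = (-1.7031, 3.2927, 1.8787)
after link 3: o_3 = (-4.2650, 5.9265, 5.4142)
after link 4: o_4 = (-5.3813, 4.8389, 8.6655)
after link 5: o_5 = (-4.7471, 9.4728, 10.4333)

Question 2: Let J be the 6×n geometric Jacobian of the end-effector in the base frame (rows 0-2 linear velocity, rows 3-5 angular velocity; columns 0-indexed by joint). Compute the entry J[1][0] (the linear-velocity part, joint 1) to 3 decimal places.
axis z_0 = ẑ; lever o_n−o_0 = (-4.7471,9.4728,10.4333)
cross product → J_v[:, 0] = (-9.4728,-4.7471,0.0000)
J_ω[:, 0] = z_0
entry J[1][0] = -4.7471

-4.747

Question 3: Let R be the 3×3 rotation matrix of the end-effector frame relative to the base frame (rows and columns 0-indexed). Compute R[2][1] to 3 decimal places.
End-effector y-axis (col 1 of R) = (0.1268,0.9268,0.3536)
R[2][1] = 0.3536

0.354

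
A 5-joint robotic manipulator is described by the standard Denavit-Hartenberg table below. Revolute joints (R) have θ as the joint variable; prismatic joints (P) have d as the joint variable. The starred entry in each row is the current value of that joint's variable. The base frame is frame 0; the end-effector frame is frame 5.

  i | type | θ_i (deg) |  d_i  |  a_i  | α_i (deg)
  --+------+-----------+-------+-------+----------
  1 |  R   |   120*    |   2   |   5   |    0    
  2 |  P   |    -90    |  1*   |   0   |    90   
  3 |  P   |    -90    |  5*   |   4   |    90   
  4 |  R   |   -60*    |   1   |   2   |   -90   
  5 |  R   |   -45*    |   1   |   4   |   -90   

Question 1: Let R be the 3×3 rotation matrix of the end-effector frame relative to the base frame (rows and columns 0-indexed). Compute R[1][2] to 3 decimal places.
End-effector z-axis (col 2 of R) = (0.3062,0.8839,-0.3536)
R[1][2] = 0.8839

0.884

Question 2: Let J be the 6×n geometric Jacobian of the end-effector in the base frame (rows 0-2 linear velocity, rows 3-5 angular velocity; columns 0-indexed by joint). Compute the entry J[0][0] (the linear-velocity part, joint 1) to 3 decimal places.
-1.274

axis z_0 = ẑ; lever o_n−o_0 = (-5.1563,1.2741,-4.2802)
cross product → J_v[:, 0] = (-1.2741,-5.1563,0.0000)
J_ω[:, 0] = z_0
entry J[0][0] = -1.2741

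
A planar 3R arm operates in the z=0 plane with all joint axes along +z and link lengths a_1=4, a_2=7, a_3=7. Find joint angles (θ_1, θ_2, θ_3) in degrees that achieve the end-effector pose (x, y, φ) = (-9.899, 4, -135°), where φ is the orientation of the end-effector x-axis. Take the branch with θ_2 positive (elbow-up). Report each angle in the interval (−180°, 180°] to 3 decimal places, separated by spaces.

wrist centre = target − a_3·(cos φ, sin φ) = (-4.9493, 8.9497)
cos θ_2 = (104.5931−4²−7²)/(2·4·7) = 0.7070; θ_2 = 45.0071° (elbow-up)
β = atan2(8.9497,-4.9493) = 118.9428°; ψ = atan2(4.9504,8.9491) = 28.9499°
θ_1 = β − ψ = 89.9929°
θ_3 = φ − θ_1 − θ_2 = 90.0000° (wrapped to (-180°,180°])

89.993 45.007 90.000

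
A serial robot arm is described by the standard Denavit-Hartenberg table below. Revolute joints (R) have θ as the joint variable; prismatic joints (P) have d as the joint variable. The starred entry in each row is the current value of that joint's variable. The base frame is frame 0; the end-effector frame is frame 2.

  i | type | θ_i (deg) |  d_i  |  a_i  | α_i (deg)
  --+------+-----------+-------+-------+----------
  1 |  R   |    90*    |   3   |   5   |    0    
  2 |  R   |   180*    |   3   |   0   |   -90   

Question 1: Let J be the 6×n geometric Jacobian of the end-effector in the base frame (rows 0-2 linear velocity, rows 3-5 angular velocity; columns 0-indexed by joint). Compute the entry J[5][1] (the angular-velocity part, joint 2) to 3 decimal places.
axis z_1 = (0.0000,0.0000,1.0000); lever o_n−o_1 = (0.0000,0.0000,3.0000)
cross product → J_v[:, 1] = (0.0000,0.0000,0.0000)
J_ω[:, 1] = z_1
entry J[5][1] = 1.0000

1.000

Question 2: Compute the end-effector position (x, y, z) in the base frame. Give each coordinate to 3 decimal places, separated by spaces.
0.000 5.000 6.000

after link 1: o_1 = (0.0000, 5.0000, 3.0000)
after link 2: o_2 = (0.0000, 5.0000, 6.0000)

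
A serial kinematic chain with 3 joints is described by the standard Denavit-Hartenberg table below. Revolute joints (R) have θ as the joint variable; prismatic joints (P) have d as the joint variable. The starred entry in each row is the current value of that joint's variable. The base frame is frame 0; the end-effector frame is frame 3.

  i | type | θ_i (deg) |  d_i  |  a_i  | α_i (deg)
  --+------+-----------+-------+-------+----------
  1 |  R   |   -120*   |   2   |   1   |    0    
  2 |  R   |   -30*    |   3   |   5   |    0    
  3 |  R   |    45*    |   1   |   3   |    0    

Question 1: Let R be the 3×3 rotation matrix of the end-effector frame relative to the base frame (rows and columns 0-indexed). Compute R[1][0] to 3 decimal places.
End-effector x-axis (col 0 of R) = (-0.2588,-0.9659,0.0000)
R[1][0] = -0.9659

-0.966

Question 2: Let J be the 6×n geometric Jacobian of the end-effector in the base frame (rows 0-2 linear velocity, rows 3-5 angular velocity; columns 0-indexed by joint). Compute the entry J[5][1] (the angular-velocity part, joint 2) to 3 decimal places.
axis z_1 = (0.0000,0.0000,1.0000); lever o_n−o_1 = (-5.1066,-5.3978,4.0000)
cross product → J_v[:, 1] = (5.3978,-5.1066,0.0000)
J_ω[:, 1] = z_1
entry J[5][1] = 1.0000

1.000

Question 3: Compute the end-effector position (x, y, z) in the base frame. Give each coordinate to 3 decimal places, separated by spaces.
after link 1: o_1 = (-0.5000, -0.8660, 2.0000)
after link 2: o_2 = (-4.8301, -3.3660, 5.0000)
after link 3: o_3 = (-5.6066, -6.2638, 6.0000)

-5.607 -6.264 6.000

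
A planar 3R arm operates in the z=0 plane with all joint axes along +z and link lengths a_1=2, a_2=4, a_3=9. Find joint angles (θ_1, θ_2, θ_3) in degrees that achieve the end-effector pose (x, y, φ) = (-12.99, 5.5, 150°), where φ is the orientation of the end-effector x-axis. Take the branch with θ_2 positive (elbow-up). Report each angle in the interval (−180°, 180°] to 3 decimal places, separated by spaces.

wrist centre = target − a_3·(cos φ, sin φ) = (-5.1958, 1.0000)
cos θ_2 = (27.9960−2²−4²)/(2·2·4) = 0.4998; θ_2 = 60.0164° (elbow-up)
β = atan2(1.0000,-5.1958) = 169.1058°; ψ = atan2(3.4647,3.9990) = 40.9051°
θ_1 = β − ψ = 128.2007°
θ_3 = φ − θ_1 − θ_2 = -38.2171° (wrapped to (-180°,180°])

128.201 60.016 -38.217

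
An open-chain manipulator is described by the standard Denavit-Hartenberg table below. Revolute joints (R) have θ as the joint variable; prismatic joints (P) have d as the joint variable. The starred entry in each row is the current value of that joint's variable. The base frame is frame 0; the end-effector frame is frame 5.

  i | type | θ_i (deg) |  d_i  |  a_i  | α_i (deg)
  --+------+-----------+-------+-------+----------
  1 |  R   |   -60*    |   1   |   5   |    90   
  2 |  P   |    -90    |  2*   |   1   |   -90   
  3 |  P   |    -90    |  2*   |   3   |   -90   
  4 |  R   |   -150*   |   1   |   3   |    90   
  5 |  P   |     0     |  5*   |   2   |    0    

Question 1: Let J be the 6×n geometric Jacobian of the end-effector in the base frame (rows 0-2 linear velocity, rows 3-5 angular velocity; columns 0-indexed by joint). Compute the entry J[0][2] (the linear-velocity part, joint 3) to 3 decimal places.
0.500

prismatic axis z_2 = (0.5000,-0.8660,0.0000)
J_v[:, 2] = z_2; J_ω[:, 2] = (0,0,0)
entry J[0][2] = 0.5000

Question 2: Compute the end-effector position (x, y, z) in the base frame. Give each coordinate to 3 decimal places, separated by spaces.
after link 1: o_1 = (2.5000, -4.3301, 1.0000)
after link 2: o_2 = (0.7679, -5.3301, 0.0000)
after link 3: o_3 = (-0.8301, -8.5622, 0.0000)
after link 4: o_4 = (2.1699, -8.5622, -1.0000)
after link 5: o_5 = (4.1699, -3.5622, -1.0000)

4.170 -3.562 -1.000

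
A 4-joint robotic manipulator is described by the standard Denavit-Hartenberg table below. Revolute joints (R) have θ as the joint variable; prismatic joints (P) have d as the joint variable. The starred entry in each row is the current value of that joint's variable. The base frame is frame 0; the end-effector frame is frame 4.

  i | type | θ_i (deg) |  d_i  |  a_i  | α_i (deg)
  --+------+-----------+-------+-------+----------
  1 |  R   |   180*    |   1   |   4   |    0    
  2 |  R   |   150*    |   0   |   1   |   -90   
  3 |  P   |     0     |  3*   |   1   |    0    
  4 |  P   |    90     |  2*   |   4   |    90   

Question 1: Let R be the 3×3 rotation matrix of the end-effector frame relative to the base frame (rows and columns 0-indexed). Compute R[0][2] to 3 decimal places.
0.866

End-effector z-axis (col 2 of R) = (0.8660,-0.5000,0.0000)
R[0][2] = 0.8660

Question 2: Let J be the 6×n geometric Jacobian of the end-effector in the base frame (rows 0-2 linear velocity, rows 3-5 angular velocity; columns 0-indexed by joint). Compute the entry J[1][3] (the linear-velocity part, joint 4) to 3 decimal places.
prismatic axis z_3 = (0.5000,0.8660,0.0000)
J_v[:, 3] = z_3; J_ω[:, 3] = (0,0,0)
entry J[1][3] = 0.8660

0.866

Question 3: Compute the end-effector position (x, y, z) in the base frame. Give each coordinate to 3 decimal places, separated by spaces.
after link 1: o_1 = (-4.0000, 0.0000, 1.0000)
after link 2: o_2 = (-3.1340, -0.5000, 1.0000)
after link 3: o_3 = (-0.7679, 1.5981, 1.0000)
after link 4: o_4 = (0.2321, 3.3301, -3.0000)

0.232 3.330 -3.000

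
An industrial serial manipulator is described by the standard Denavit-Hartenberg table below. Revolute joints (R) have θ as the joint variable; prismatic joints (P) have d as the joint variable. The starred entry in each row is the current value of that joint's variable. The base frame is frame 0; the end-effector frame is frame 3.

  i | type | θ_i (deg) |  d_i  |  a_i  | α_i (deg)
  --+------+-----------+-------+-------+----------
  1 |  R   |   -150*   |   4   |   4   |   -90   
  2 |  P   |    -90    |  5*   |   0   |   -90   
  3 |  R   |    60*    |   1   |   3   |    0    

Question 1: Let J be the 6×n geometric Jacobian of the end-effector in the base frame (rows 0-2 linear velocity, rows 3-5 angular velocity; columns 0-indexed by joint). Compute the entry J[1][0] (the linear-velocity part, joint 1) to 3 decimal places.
-3.129

axis z_0 = ẑ; lever o_n−o_0 = (-3.1292,-4.5801,5.5000)
cross product → J_v[:, 0] = (4.5801,-3.1292,0.0000)
J_ω[:, 0] = z_0
entry J[1][0] = -3.1292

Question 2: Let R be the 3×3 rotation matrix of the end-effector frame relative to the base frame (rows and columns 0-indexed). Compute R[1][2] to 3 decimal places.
End-effector z-axis (col 2 of R) = (-0.8660,-0.5000,-0.0000)
R[1][2] = -0.5000

-0.500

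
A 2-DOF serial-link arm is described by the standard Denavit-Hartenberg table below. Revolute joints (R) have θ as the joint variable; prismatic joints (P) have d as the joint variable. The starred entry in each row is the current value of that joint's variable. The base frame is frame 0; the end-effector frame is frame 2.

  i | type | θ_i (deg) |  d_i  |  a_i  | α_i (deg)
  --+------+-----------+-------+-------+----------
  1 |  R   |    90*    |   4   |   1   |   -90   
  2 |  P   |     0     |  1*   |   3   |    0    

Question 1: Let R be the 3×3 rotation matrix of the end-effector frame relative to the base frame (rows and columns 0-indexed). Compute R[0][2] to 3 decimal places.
End-effector z-axis (col 2 of R) = (-1.0000,0.0000,0.0000)
R[0][2] = -1.0000

-1.000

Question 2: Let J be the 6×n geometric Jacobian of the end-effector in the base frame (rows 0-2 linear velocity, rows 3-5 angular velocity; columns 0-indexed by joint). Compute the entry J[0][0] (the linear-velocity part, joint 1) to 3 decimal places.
axis z_0 = ẑ; lever o_n−o_0 = (-1.0000,4.0000,4.0000)
cross product → J_v[:, 0] = (-4.0000,-1.0000,0.0000)
J_ω[:, 0] = z_0
entry J[0][0] = -4.0000

-4.000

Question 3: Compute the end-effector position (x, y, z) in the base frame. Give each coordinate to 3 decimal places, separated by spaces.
after link 1: o_1 = (0.0000, 1.0000, 4.0000)
after link 2: o_2 = (-1.0000, 4.0000, 4.0000)

-1.000 4.000 4.000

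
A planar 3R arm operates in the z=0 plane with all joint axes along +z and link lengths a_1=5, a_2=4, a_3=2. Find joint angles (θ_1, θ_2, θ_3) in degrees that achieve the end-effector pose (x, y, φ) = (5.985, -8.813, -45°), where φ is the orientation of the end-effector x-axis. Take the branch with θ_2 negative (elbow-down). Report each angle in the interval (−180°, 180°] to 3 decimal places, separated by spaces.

wrist centre = target − a_3·(cos φ, sin φ) = (4.5708, -7.3988)
cos θ_2 = (75.6341−5²−4²)/(2·5·4) = 0.8659; θ_2 = -30.0197° (elbow-down)
β = atan2(-7.3988,4.5708) = -58.2933°; ψ = atan2(-2.0012,8.4634) = -13.3034°
θ_1 = β − ψ = -44.9899°
θ_3 = φ − θ_1 − θ_2 = 30.0096° (wrapped to (-180°,180°])

-44.990 -30.020 30.010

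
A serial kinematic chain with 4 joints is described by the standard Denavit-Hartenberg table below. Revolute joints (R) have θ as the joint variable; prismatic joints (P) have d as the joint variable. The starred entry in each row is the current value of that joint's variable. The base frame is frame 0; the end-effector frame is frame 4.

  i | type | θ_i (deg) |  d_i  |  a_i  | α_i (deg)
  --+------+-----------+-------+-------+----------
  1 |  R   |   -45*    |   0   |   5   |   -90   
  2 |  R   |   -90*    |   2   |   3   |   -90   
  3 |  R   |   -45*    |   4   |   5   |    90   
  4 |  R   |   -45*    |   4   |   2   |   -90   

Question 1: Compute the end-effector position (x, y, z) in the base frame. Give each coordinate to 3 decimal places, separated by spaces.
11.985 1.257 4.707

after link 1: o_1 = (3.5355, -3.5355, 0.0000)
after link 2: o_2 = (4.9497, -2.1213, 3.0000)
after link 3: o_3 = (10.2782, -2.4497, 6.5355)
after link 4: o_4 = (11.9853, 1.2574, 4.7071)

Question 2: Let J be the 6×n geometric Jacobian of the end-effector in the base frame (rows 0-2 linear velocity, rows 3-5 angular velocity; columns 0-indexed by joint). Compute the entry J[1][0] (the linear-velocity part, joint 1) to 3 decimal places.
axis z_0 = ẑ; lever o_n−o_0 = (11.9853,1.2574,4.7071)
cross product → J_v[:, 0] = (-1.2574,11.9853,0.0000)
J_ω[:, 0] = z_0
entry J[1][0] = 11.9853

11.985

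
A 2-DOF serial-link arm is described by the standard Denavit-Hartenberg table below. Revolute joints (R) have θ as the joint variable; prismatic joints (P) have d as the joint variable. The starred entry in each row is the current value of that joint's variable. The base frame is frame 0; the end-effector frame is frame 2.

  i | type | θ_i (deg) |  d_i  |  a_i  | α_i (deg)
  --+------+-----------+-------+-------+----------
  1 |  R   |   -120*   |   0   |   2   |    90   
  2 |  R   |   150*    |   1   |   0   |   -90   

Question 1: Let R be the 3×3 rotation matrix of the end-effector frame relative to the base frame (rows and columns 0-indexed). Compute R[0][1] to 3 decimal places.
End-effector y-axis (col 1 of R) = (0.8660,-0.5000,-0.0000)
R[0][1] = 0.8660

0.866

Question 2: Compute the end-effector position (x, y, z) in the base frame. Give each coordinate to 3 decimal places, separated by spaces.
-1.866 -1.232 0.000

after link 1: o_1 = (-1.0000, -1.7321, 0.0000)
after link 2: o_2 = (-1.8660, -1.2321, 0.0000)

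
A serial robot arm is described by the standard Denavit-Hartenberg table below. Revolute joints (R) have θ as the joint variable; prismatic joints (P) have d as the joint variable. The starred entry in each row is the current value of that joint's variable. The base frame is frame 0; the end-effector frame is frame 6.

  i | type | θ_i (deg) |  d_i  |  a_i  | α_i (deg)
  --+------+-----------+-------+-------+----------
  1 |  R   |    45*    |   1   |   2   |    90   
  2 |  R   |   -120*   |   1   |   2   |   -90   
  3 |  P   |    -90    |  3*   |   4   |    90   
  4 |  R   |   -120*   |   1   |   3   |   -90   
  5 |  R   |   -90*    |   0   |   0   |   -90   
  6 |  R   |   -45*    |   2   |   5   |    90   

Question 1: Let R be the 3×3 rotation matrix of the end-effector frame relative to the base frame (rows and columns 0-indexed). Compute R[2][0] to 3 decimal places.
0.789

End-effector x-axis (col 0 of R) = (0.4665,-0.3995,0.7891)
R[2][0] = 0.7891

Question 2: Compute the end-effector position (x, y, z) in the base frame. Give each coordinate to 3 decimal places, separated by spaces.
4.346 -3.519 4.745

after link 1: o_1 = (1.4142, 1.4142, 1.0000)
after link 2: o_2 = (1.4142, 0.0000, -0.7321)
after link 3: o_3 = (6.0798, -0.9913, -2.2321)
after link 4: o_4 = (3.7817, -1.1681, -0.0670)
after link 5: o_5 = (3.7817, -1.1681, -0.0670)
after link 6: o_6 = (4.3464, -3.5192, 4.7448)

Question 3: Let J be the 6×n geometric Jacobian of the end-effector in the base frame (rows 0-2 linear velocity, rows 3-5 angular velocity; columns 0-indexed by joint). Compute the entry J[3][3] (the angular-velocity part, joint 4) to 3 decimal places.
axis z_3 = (0.3536,0.3536,0.8660); lever o_n−o_3 = (-1.7333,-2.5279,6.9768)
cross product → J_v[:, 3] = (4.6559,-3.9678,-0.2809)
J_ω[:, 3] = z_3
entry J[3][3] = 0.3536

0.354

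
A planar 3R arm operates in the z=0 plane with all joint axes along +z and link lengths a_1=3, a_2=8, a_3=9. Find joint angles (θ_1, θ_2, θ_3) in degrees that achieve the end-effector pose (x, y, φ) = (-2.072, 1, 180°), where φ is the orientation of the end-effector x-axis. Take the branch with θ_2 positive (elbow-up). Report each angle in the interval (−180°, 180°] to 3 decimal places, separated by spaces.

-90.004 120.004 150.000

wrist centre = target − a_3·(cos φ, sin φ) = (6.9280, 1.0000)
cos θ_2 = (48.9972−3²−8²)/(2·3·8) = -0.5001; θ_2 = 120.0039° (elbow-up)
β = atan2(1.0000,6.9280) = 8.2134°; ψ = atan2(6.9279,-1.0005) = 98.2173°
θ_1 = β − ψ = -90.0039°
θ_3 = φ − θ_1 − θ_2 = 150.0000° (wrapped to (-180°,180°])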